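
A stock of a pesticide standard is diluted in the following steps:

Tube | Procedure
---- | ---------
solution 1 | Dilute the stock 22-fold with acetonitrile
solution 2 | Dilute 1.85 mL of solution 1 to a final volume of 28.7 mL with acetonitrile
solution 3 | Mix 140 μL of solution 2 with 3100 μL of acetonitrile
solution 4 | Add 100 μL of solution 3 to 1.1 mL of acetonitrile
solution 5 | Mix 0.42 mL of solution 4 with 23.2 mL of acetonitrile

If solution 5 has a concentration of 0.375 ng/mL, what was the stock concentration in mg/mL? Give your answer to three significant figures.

2.00 mg/mL

Step 1: 22-fold → factor 22
Step 2: 1.85 mL brought to 28.7 mL → factor 28.7/1.85 = 15.514
Step 3: 140 μL + 3100 μL = 3240 μL total → factor 3240/140 = 23.143
Step 4: 100 μL + 1.1 mL = 1200 μL total → factor 1200/100 = 12
Step 5: 0.42 mL + 23.2 mL = 23.62 mL total → factor 23.62/0.42 = 56.238
Overall dilution factor = 22 × 15.514 × 23.143 × 12 × 56.238 = 5.3304 × 10^6
Stock = 0.375 ng/mL × 5.3304 × 10^6 = 1.999 × 10^6 ng/mL = 2.00 mg/mL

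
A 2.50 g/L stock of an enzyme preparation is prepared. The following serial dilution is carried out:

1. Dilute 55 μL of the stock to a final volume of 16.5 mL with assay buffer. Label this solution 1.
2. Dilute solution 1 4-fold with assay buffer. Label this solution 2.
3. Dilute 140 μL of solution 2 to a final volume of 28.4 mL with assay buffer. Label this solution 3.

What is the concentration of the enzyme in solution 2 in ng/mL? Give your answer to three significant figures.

2.08 × 10^3 ng/mL

Step 1: 55 μL brought to 16.5 mL → factor 16500/55 = 300
Step 2: 4-fold → factor 4
Dilution factor through solution 2 = 300 × 4 = 1200
[solution 2] = 2.50 g/L / 1200 = 0.002083 g/L = 2.08 × 10^3 ng/mL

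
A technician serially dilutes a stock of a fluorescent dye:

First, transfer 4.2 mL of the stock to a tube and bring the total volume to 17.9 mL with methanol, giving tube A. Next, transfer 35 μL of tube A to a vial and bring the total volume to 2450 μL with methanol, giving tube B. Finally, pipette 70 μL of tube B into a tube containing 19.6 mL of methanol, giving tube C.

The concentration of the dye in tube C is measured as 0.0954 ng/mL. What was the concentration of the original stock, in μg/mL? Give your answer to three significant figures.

Step 1: 4.2 mL brought to 17.9 mL → factor 17.9/4.2 = 4.2619
Step 2: 35 μL brought to 2450 μL → factor 2450/35 = 70
Step 3: 70 μL + 19.6 mL = 19670 μL total → factor 19670/70 = 281
Overall dilution factor = 4.2619 × 70 × 281 = 83832
Stock = 0.0954 ng/mL × 83832 = 7998 ng/mL = 8.00 μg/mL

8.00 μg/mL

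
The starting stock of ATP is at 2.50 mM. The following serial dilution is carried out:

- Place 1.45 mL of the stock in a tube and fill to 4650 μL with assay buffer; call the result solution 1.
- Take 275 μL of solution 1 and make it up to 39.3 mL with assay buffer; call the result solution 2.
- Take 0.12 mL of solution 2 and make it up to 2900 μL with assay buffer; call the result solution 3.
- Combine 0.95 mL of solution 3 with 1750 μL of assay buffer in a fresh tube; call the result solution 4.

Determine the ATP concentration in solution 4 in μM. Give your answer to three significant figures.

0.0794 μM

Step 1: 1.45 mL brought to 4650 μL → factor 4.65/1.45 = 3.2069
Step 2: 275 μL brought to 39.3 mL → factor 39300/275 = 142.91
Step 3: 0.12 mL brought to 2900 μL → factor 2.9/0.12 = 24.167
Step 4: 0.95 mL + 1750 μL = 2.7 mL total → factor 2.7/0.95 = 2.8421
Overall dilution factor = 3.2069 × 142.91 × 24.167 × 2.8421 = 31478
Final = 2.50 mM / 31478 = 7.942 × 10^-5 mM = 0.0794 μM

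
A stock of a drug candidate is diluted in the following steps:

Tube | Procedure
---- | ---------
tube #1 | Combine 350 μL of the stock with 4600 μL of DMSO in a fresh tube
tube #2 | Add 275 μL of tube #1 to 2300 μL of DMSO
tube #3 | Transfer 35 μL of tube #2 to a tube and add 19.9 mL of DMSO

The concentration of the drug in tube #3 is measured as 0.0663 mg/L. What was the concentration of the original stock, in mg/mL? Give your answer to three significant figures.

Step 1: 350 μL + 4600 μL = 4950 μL total → factor 4950/350 = 14.143
Step 2: 275 μL + 2300 μL = 2575 μL total → factor 2575/275 = 9.3636
Step 3: 35 μL + 19.9 mL = 19935 μL total → factor 19935/35 = 569.57
Overall dilution factor = 14.143 × 9.3636 × 569.57 = 75428
Stock = 0.0663 mg/L × 75428 = 5001 mg/L = 5.00 mg/mL

5.00 mg/mL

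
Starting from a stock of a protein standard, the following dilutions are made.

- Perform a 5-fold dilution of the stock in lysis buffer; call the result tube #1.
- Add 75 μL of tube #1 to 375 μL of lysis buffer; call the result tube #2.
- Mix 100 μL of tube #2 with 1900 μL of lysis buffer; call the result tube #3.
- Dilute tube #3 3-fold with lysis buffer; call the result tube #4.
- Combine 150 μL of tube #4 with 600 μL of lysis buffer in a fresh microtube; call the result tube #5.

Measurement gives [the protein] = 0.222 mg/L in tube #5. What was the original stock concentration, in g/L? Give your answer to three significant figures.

Step 1: 5-fold → factor 5
Step 2: 75 μL + 375 μL = 450 μL total → factor 450/75 = 6
Step 3: 100 μL + 1900 μL = 2000 μL total → factor 2000/100 = 20
Step 4: 3-fold → factor 3
Step 5: 150 μL + 600 μL = 750 μL total → factor 750/150 = 5
Overall dilution factor = 5 × 6 × 20 × 3 × 5 = 9000
Stock = 0.222 mg/L × 9000 = 1998 mg/L = 2.00 g/L

2.00 g/L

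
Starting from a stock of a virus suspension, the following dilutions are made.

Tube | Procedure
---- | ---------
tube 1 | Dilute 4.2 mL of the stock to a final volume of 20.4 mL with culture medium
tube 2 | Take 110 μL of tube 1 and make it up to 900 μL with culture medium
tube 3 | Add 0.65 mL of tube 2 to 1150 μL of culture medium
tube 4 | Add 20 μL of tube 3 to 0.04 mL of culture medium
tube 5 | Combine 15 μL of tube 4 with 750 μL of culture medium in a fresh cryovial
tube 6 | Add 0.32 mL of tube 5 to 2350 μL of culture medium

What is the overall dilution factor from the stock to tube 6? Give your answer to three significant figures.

Step 1: 4.2 mL brought to 20.4 mL → factor 20.4/4.2 = 4.8571
Step 2: 110 μL brought to 900 μL → factor 900/110 = 8.1818
Step 3: 0.65 mL + 1150 μL = 1.8 mL total → factor 1.8/0.65 = 2.7692
Step 4: 20 μL + 0.04 mL = 60 μL total → factor 60/20 = 3
Step 5: 15 μL + 750 μL = 765 μL total → factor 765/15 = 51
Step 6: 0.32 mL + 2350 μL = 2.67 mL total → factor 2.67/0.32 = 8.3438
Overall dilution factor = 4.8571 × 8.1818 × 2.7692 × 3 × 51 × 8.3438 = 1.4049 × 10^5

1.40 × 10^5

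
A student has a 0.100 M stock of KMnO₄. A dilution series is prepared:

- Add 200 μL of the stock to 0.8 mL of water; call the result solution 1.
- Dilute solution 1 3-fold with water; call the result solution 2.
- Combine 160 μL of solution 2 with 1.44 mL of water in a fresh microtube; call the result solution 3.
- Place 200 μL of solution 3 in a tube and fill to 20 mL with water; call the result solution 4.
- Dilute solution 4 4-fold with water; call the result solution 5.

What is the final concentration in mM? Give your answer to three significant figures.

Step 1: 200 μL + 0.8 mL = 1000 μL total → factor 1000/200 = 5
Step 2: 3-fold → factor 3
Step 3: 160 μL + 1.44 mL = 1600 μL total → factor 1600/160 = 10
Step 4: 200 μL brought to 20 mL → factor 20000/200 = 100
Step 5: 4-fold → factor 4
Overall dilution factor = 5 × 3 × 10 × 100 × 4 = 60000
Final = 0.100 M / 60000 = 1.667 × 10^-6 M = 0.00167 mM

0.00167 mM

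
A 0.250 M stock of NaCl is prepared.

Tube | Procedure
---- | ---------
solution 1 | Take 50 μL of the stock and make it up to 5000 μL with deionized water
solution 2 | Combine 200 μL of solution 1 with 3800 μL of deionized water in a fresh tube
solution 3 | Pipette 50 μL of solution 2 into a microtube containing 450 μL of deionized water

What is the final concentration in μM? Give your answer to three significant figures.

12.5 μM

Step 1: 50 μL brought to 5000 μL → factor 5000/50 = 100
Step 2: 200 μL + 3800 μL = 4000 μL total → factor 4000/200 = 20
Step 3: 50 μL + 450 μL = 500 μL total → factor 500/50 = 10
Overall dilution factor = 100 × 20 × 10 = 20000
Final = 0.250 M / 20000 = 1.250 × 10^-5 M = 12.5 μM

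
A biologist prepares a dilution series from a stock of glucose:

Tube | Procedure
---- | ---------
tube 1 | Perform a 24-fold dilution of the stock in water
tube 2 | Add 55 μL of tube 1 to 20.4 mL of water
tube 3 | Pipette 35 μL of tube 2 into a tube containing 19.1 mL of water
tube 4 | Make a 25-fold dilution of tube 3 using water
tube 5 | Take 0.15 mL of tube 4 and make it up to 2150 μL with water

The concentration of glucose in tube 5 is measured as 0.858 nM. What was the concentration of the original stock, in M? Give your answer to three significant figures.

1.50 M

Step 1: 24-fold → factor 24
Step 2: 55 μL + 20.4 mL = 20455 μL total → factor 20455/55 = 371.91
Step 3: 35 μL + 19.1 mL = 19135 μL total → factor 19135/35 = 546.71
Step 4: 25-fold → factor 25
Step 5: 0.15 mL brought to 2150 μL → factor 2.15/0.15 = 14.333
Overall dilution factor = 24 × 371.91 × 546.71 × 25 × 14.333 = 1.7486 × 10^9
Stock = 0.858 nM × 1.7486 × 10^9 = 1.500 × 10^9 nM = 1.50 M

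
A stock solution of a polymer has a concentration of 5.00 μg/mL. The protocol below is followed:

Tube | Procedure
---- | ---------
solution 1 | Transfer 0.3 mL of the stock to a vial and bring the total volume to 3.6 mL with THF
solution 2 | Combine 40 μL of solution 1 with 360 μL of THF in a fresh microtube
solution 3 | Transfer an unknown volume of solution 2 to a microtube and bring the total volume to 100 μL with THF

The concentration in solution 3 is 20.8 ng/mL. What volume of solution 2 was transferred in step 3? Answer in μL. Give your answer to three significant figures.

49.9 μL

Step 1: 0.3 mL brought to 3.6 mL → factor 3.6/0.3 = 12
Step 2: 40 μL + 360 μL = 400 μL total → factor 400/40 = 10
Step 3: v brought to 100 μL → factor = 100 μL/v
Product of known-step factors = 120
Overall factor = 5.00 μg/mL / (20.8 ng/mL) = 240.38
Step-3 factor = 240.38 / 120 = 2.0032
v = 100 μL / 2.0032 = 49.9 μL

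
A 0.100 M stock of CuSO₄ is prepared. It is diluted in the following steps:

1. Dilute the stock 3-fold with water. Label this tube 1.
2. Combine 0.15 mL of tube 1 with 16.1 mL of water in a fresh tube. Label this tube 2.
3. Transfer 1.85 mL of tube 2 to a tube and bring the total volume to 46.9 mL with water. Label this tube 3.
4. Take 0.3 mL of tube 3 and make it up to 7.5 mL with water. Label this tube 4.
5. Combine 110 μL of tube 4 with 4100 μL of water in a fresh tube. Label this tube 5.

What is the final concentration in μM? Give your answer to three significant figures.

0.0127 μM

Step 1: 3-fold → factor 3
Step 2: 0.15 mL + 16.1 mL = 16.25 mL total → factor 16.25/0.15 = 108.33
Step 3: 1.85 mL brought to 46.9 mL → factor 46.9/1.85 = 25.351
Step 4: 0.3 mL brought to 7.5 mL → factor 7.5/0.3 = 25
Step 5: 110 μL + 4100 μL = 4210 μL total → factor 4210/110 = 38.273
Overall dilution factor = 3 × 108.33 × 25.351 × 25 × 38.273 = 7.8834 × 10^6
Final = 0.100 M / 7.8834 × 10^6 = 1.268 × 10^-8 M = 0.0127 μM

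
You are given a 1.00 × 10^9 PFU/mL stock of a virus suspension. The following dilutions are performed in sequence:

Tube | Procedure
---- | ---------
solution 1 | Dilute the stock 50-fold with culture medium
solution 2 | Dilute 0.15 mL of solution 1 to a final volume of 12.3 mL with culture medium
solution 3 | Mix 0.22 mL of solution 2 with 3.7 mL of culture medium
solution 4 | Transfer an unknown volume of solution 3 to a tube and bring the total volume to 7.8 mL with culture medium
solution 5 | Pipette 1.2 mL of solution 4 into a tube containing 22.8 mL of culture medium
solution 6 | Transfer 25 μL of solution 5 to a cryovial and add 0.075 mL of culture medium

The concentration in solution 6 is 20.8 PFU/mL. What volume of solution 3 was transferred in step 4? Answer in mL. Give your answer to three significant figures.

0.948 mL

Step 1: 50-fold → factor 50
Step 2: 0.15 mL brought to 12.3 mL → factor 12.3/0.15 = 82
Step 3: 0.22 mL + 3.7 mL = 3.92 mL total → factor 3.92/0.22 = 17.818
Step 4: v brought to 7.8 mL → factor = 7.8 mL/v
Step 5: 1.2 mL + 22.8 mL = 24 mL total → factor 24/1.2 = 20
Step 6: 25 μL + 0.075 mL = 100 μL total → factor 100/25 = 4
Product of known-step factors = 5.8444 × 10^6
Overall factor = 1.00 × 10^9 PFU/mL / (20.8 PFU/mL) = 4.8077 × 10^7
Step-4 factor = 4.8077 × 10^7 / 5.8444 × 10^6 = 8.2262
v = 7.8 mL / 8.2262 = 0.948 mL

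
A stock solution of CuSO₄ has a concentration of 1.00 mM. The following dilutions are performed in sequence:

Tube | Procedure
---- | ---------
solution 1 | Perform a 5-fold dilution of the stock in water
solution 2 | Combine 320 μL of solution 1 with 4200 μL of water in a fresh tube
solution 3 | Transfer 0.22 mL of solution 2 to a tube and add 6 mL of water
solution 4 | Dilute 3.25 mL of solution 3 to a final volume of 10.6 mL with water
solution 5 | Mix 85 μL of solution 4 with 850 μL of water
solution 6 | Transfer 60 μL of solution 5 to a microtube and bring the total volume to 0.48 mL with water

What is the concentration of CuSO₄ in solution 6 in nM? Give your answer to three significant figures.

1.74 nM

Step 1: 5-fold → factor 5
Step 2: 320 μL + 4200 μL = 4520 μL total → factor 4520/320 = 14.125
Step 3: 0.22 mL + 6 mL = 6.22 mL total → factor 6.22/0.22 = 28.273
Step 4: 3.25 mL brought to 10.6 mL → factor 10.6/3.25 = 3.2615
Step 5: 85 μL + 850 μL = 935 μL total → factor 935/85 = 11
Step 6: 60 μL brought to 0.48 mL → factor 480/60 = 8
Overall dilution factor = 5 × 14.125 × 28.273 × 3.2615 × 11 × 8 = 5.731 × 10^5
Final = 1.00 mM / 5.731 × 10^5 = 1.745 × 10^-6 mM = 1.74 nM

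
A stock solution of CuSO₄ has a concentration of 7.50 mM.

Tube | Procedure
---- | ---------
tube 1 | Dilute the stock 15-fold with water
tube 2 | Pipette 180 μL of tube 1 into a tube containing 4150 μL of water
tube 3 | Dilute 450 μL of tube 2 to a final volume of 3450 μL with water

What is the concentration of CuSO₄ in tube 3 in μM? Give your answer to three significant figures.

Step 1: 15-fold → factor 15
Step 2: 180 μL + 4150 μL = 4330 μL total → factor 4330/180 = 24.056
Step 3: 450 μL brought to 3450 μL → factor 3450/450 = 7.6667
Overall dilution factor = 15 × 24.056 × 7.6667 = 2766.4
Final = 7.50 mM / 2766.4 = 0.002711 mM = 2.71 μM

2.71 μM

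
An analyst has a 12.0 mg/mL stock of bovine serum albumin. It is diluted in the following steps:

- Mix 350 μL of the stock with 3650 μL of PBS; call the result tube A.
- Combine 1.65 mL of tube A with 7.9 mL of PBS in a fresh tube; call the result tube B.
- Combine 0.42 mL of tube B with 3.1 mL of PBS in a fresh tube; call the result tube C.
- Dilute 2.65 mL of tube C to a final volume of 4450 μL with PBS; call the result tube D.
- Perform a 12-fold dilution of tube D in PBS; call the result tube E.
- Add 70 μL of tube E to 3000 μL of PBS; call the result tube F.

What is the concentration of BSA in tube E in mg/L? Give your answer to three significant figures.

Step 1: 350 μL + 3650 μL = 4000 μL total → factor 4000/350 = 11.429
Step 2: 1.65 mL + 7.9 mL = 9.55 mL total → factor 9.55/1.65 = 5.7879
Step 3: 0.42 mL + 3.1 mL = 3.52 mL total → factor 3.52/0.42 = 8.381
Step 4: 2.65 mL brought to 4450 μL → factor 4.45/2.65 = 1.6792
Step 5: 12-fold → factor 12
Dilution factor through tube E = 11.429 × 5.7879 × 8.381 × 1.6792 × 12 = 11171
[tube E] = 12.0 mg/mL / 11171 = 0.001074 mg/mL = 1.07 mg/L

1.07 mg/L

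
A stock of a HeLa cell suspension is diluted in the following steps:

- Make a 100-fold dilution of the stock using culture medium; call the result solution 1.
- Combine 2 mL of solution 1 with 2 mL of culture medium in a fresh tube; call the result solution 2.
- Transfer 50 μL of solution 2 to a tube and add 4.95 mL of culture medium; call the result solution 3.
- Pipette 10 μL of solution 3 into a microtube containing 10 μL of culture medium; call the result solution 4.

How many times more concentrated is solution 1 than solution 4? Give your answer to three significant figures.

400

Step 1: 100-fold → factor 100
Step 2: 2 mL + 2 mL = 4 mL total → factor 4/2 = 2
Step 3: 50 μL + 4.95 mL = 5000 μL total → factor 5000/50 = 100
Step 4: 10 μL + 10 μL = 20 μL total → factor 20/10 = 2
Dilution factor to solution 1 = 100; to solution 4 = 40000
[solution 1]/[solution 4] = (factor to solution 4)/(factor to solution 1) = 40000/100 = 400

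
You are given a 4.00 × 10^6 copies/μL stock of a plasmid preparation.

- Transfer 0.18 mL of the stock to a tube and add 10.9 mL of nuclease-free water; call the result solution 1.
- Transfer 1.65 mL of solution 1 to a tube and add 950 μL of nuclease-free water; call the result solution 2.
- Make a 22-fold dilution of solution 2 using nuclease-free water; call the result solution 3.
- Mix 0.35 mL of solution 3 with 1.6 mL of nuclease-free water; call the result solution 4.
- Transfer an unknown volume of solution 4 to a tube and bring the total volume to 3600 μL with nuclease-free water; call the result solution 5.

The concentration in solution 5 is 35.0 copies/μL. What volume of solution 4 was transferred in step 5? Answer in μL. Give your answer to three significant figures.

Step 1: 0.18 mL + 10.9 mL = 11.08 mL total → factor 11.08/0.18 = 61.556
Step 2: 1.65 mL + 950 μL = 2.6 mL total → factor 2.6/1.65 = 1.5758
Step 3: 22-fold → factor 22
Step 4: 0.35 mL + 1.6 mL = 1.95 mL total → factor 1.95/0.35 = 5.5714
Step 5: v brought to 3600 μL → factor = 3600 μL/v
Product of known-step factors = 11889
Overall factor = 4.00 × 10^6 copies/μL / (35.0 copies/μL) = 1.1429 × 10^5
Step-5 factor = 1.1429 × 10^5 / 11889 = 9.6127
v = 3600 μL / 9.6127 = 375 μL

375 μL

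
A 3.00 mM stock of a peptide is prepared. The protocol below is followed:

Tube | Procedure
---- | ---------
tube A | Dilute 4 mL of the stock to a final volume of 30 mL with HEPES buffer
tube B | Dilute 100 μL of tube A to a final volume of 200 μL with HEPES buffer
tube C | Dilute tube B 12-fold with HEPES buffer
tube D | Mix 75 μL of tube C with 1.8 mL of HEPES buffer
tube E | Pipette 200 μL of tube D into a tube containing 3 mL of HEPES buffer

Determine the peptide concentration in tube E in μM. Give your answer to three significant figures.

0.0417 μM

Step 1: 4 mL brought to 30 mL → factor 30/4 = 7.5
Step 2: 100 μL brought to 200 μL → factor 200/100 = 2
Step 3: 12-fold → factor 12
Step 4: 75 μL + 1.8 mL = 1875 μL total → factor 1875/75 = 25
Step 5: 200 μL + 3 mL = 3200 μL total → factor 3200/200 = 16
Overall dilution factor = 7.5 × 2 × 12 × 25 × 16 = 72000
Final = 3.00 mM / 72000 = 4.167 × 10^-5 mM = 0.0417 μM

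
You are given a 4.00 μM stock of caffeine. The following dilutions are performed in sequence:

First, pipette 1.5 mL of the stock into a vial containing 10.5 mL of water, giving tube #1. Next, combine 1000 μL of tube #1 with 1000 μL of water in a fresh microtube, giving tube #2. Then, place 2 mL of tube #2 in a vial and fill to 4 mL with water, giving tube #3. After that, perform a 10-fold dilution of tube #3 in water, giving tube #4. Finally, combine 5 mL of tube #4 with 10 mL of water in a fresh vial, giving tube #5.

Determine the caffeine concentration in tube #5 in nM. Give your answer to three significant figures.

Step 1: 1.5 mL + 10.5 mL = 12 mL total → factor 12/1.5 = 8
Step 2: 1000 μL + 1000 μL = 2000 μL total → factor 2000/1000 = 2
Step 3: 2 mL brought to 4 mL → factor 4/2 = 2
Step 4: 10-fold → factor 10
Step 5: 5 mL + 10 mL = 15 mL total → factor 15/5 = 3
Overall dilution factor = 8 × 2 × 2 × 10 × 3 = 960
Final = 4.00 μM / 960 = 0.004167 μM = 4.17 nM

4.17 nM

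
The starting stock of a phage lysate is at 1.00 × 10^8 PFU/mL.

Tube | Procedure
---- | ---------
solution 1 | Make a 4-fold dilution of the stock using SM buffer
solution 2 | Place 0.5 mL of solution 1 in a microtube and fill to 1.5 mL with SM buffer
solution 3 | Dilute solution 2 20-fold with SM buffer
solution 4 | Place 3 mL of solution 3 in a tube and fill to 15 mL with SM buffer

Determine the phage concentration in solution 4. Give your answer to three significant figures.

Step 1: 4-fold → factor 4
Step 2: 0.5 mL brought to 1.5 mL → factor 1.5/0.5 = 3
Step 3: 20-fold → factor 20
Step 4: 3 mL brought to 15 mL → factor 15/3 = 5
Overall dilution factor = 4 × 3 × 20 × 5 = 1200
Final = 1.00 × 10^8 PFU/mL / 1200 = 8.33 × 10^4 PFU/mL

8.33 × 10^4 PFU/mL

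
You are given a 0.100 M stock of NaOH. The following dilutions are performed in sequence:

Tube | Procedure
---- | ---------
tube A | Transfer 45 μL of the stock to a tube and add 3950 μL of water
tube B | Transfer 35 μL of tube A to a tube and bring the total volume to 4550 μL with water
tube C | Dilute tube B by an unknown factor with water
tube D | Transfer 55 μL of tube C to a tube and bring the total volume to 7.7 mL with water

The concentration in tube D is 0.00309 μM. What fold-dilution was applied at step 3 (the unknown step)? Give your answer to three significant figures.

20.0-fold

Step 1: 45 μL + 3950 μL = 3995 μL total → factor 3995/45 = 88.778
Step 2: 35 μL brought to 4550 μL → factor 4550/35 = 130
Step 3: unknown factor x
Step 4: 55 μL brought to 7.7 mL → factor 7700/55 = 140
Product of known-step factors = 1.6158 × 10^6
Overall factor = 0.100 M / (0.00309 μM) = 3.2362 × 10^7
x = 3.2362 × 10^7 / 1.6158 × 10^6 = 20.0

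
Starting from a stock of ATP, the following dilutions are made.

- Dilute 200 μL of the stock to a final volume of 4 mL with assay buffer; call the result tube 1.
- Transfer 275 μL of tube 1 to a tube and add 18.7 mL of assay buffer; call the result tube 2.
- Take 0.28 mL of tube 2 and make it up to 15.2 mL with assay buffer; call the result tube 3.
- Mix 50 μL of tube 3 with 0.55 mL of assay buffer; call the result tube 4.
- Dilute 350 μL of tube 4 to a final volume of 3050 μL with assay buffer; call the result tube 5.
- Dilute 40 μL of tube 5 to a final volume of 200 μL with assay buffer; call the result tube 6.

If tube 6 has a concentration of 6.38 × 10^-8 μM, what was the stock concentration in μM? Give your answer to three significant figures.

2.50 μM

Step 1: 200 μL brought to 4 mL → factor 4000/200 = 20
Step 2: 275 μL + 18.7 mL = 18975 μL total → factor 18975/275 = 69
Step 3: 0.28 mL brought to 15.2 mL → factor 15.2/0.28 = 54.286
Step 4: 50 μL + 0.55 mL = 600 μL total → factor 600/50 = 12
Step 5: 350 μL brought to 3050 μL → factor 3050/350 = 8.7143
Step 6: 40 μL brought to 200 μL → factor 200/40 = 5
Overall dilution factor = 20 × 69 × 54.286 × 12 × 8.7143 × 5 = 3.9169 × 10^7
Stock = 6.38 × 10^-8 μM × 3.9169 × 10^7 = 2.50 μM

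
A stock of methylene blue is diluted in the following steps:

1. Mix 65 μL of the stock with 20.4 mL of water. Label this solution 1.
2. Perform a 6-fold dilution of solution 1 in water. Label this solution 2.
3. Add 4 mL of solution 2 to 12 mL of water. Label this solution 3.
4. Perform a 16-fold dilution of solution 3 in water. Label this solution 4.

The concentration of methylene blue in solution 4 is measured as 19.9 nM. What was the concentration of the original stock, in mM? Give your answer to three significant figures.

Step 1: 65 μL + 20.4 mL = 20465 μL total → factor 20465/65 = 314.85
Step 2: 6-fold → factor 6
Step 3: 4 mL + 12 mL = 16 mL total → factor 16/4 = 4
Step 4: 16-fold → factor 16
Overall dilution factor = 314.85 × 6 × 4 × 16 = 1.209 × 10^5
Stock = 19.9 nM × 1.209 × 10^5 = 2.406 × 10^6 nM = 2.41 mM

2.41 mM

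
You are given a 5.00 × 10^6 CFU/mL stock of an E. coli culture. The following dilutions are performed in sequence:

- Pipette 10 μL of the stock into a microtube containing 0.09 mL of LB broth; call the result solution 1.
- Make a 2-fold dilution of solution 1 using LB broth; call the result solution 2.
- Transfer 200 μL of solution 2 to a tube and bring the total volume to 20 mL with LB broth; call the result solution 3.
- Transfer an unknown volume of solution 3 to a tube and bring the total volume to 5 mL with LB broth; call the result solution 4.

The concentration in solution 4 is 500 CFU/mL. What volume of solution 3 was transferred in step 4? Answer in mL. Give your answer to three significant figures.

1.00 mL

Step 1: 10 μL + 0.09 mL = 100 μL total → factor 100/10 = 10
Step 2: 2-fold → factor 2
Step 3: 200 μL brought to 20 mL → factor 20000/200 = 100
Step 4: v brought to 5 mL → factor = 5 mL/v
Product of known-step factors = 2000
Overall factor = 5.00 × 10^6 CFU/mL / (500 CFU/mL) = 10000
Step-4 factor = 10000 / 2000 = 5
v = 5 mL / 5 = 1.00 mL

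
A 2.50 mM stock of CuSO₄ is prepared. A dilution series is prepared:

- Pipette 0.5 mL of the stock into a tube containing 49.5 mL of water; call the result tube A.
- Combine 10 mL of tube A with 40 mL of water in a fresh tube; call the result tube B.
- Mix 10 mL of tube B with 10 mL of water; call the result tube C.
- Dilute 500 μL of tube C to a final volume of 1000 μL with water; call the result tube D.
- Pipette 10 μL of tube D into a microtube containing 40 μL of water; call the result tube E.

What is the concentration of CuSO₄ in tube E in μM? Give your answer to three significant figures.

0.250 μM

Step 1: 0.5 mL + 49.5 mL = 50 mL total → factor 50/0.5 = 100
Step 2: 10 mL + 40 mL = 50 mL total → factor 50/10 = 5
Step 3: 10 mL + 10 mL = 20 mL total → factor 20/10 = 2
Step 4: 500 μL brought to 1000 μL → factor 1000/500 = 2
Step 5: 10 μL + 40 μL = 50 μL total → factor 50/10 = 5
Overall dilution factor = 100 × 5 × 2 × 2 × 5 = 10000
Final = 2.50 mM / 10000 = 0.0002500 mM = 0.250 μM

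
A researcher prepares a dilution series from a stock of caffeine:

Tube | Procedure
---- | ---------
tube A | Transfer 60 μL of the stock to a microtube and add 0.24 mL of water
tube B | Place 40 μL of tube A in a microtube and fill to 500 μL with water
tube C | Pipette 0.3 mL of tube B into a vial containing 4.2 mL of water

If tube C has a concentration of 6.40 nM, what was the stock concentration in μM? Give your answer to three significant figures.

Step 1: 60 μL + 0.24 mL = 300 μL total → factor 300/60 = 5
Step 2: 40 μL brought to 500 μL → factor 500/40 = 12.5
Step 3: 0.3 mL + 4.2 mL = 4.5 mL total → factor 4.5/0.3 = 15
Overall dilution factor = 5 × 12.5 × 15 = 937.5
Stock = 6.40 nM × 937.5 = 6000 nM = 6.00 μM

6.00 μM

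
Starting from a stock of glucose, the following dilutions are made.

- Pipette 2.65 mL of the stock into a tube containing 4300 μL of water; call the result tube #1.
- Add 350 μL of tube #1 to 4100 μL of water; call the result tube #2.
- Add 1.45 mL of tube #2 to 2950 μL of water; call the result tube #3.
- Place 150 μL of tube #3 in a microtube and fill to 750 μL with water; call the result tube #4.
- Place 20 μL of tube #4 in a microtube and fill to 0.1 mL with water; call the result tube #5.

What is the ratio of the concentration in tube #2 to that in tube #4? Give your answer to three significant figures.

15.2

Step 1: 2.65 mL + 4300 μL = 6.95 mL total → factor 6.95/2.65 = 2.6226
Step 2: 350 μL + 4100 μL = 4450 μL total → factor 4450/350 = 12.714
Step 3: 1.45 mL + 2950 μL = 4.4 mL total → factor 4.4/1.45 = 3.0345
Step 4: 150 μL brought to 750 μL → factor 750/150 = 5
Dilution factor to tube #2 = 33.345; to tube #4 = 505.92
[tube #2]/[tube #4] = (factor to tube #4)/(factor to tube #2) = 505.92/33.345 = 15.2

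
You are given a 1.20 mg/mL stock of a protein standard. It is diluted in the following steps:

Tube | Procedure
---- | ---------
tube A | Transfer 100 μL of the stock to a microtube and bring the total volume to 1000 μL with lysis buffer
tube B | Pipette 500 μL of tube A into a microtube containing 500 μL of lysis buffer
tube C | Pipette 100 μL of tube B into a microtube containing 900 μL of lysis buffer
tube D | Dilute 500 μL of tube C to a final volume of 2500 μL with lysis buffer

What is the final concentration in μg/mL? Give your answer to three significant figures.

Step 1: 100 μL brought to 1000 μL → factor 1000/100 = 10
Step 2: 500 μL + 500 μL = 1000 μL total → factor 1000/500 = 2
Step 3: 100 μL + 900 μL = 1000 μL total → factor 1000/100 = 10
Step 4: 500 μL brought to 2500 μL → factor 2500/500 = 5
Overall dilution factor = 10 × 2 × 10 × 5 = 1000
Final = 1.20 mg/mL / 1000 = 0.001200 mg/mL = 1.20 μg/mL

1.20 μg/mL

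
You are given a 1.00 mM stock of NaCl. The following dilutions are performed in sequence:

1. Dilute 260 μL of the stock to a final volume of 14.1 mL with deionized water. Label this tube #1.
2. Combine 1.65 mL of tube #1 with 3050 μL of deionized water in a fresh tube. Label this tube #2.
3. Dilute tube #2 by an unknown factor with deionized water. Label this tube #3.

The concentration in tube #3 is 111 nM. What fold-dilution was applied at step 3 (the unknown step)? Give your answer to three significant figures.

Step 1: 260 μL brought to 14.1 mL → factor 14100/260 = 54.231
Step 2: 1.65 mL + 3050 μL = 4.7 mL total → factor 4.7/1.65 = 2.8485
Step 3: unknown factor x
Product of known-step factors = 154.48
Overall factor = 1.00 mM / (111 nM) = 9009
x = 9009 / 154.48 = 58.3

58.3-fold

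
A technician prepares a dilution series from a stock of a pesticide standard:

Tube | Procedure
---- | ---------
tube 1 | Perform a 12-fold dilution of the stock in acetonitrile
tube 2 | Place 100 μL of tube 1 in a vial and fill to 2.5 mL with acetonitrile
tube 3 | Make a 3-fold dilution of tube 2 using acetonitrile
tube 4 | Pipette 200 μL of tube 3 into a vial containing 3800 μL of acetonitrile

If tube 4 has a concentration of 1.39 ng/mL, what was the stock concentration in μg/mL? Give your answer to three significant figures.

25.0 μg/mL

Step 1: 12-fold → factor 12
Step 2: 100 μL brought to 2.5 mL → factor 2500/100 = 25
Step 3: 3-fold → factor 3
Step 4: 200 μL + 3800 μL = 4000 μL total → factor 4000/200 = 20
Overall dilution factor = 12 × 25 × 3 × 20 = 18000
Stock = 1.39 ng/mL × 18000 = 2.502 × 10^4 ng/mL = 25.0 μg/mL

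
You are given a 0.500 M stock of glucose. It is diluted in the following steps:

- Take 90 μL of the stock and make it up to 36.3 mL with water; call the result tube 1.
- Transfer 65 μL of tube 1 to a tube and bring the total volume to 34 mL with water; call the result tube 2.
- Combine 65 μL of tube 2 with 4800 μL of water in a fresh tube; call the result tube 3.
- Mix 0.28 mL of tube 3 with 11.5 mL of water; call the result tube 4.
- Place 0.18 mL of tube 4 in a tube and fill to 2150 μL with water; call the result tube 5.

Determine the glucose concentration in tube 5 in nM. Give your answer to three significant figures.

0.0630 nM

Step 1: 90 μL brought to 36.3 mL → factor 36300/90 = 403.33
Step 2: 65 μL brought to 34 mL → factor 34000/65 = 523.08
Step 3: 65 μL + 4800 μL = 4865 μL total → factor 4865/65 = 74.846
Step 4: 0.28 mL + 11.5 mL = 11.78 mL total → factor 11.78/0.28 = 42.071
Step 5: 0.18 mL brought to 2150 μL → factor 2.15/0.18 = 11.944
Overall dilution factor = 403.33 × 523.08 × 74.846 × 42.071 × 11.944 = 7.9351 × 10^9
Final = 0.500 M / 7.9351 × 10^9 = 6.301 × 10^-11 M = 0.0630 nM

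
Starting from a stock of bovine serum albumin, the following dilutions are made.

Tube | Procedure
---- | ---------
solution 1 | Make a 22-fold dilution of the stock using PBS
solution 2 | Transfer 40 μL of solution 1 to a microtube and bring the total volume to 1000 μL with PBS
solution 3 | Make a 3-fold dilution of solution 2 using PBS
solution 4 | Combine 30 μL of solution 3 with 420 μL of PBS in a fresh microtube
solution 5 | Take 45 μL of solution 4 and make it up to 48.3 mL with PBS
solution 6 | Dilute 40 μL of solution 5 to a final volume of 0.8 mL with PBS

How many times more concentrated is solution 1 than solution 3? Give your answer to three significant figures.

75.0

Step 1: 22-fold → factor 22
Step 2: 40 μL brought to 1000 μL → factor 1000/40 = 25
Step 3: 3-fold → factor 3
Dilution factor to solution 1 = 22; to solution 3 = 1650
[solution 1]/[solution 3] = (factor to solution 3)/(factor to solution 1) = 1650/22 = 75.0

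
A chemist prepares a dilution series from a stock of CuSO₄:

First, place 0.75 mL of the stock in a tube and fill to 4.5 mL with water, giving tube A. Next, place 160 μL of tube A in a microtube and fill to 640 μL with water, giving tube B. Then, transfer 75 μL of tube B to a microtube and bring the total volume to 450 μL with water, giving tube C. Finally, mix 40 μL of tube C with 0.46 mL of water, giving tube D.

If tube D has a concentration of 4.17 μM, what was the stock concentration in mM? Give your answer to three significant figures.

Step 1: 0.75 mL brought to 4.5 mL → factor 4.5/0.75 = 6
Step 2: 160 μL brought to 640 μL → factor 640/160 = 4
Step 3: 75 μL brought to 450 μL → factor 450/75 = 6
Step 4: 40 μL + 0.46 mL = 500 μL total → factor 500/40 = 12.5
Overall dilution factor = 6 × 4 × 6 × 12.5 = 1800
Stock = 4.17 μM × 1800 = 7506 μM = 7.51 mM

7.51 mM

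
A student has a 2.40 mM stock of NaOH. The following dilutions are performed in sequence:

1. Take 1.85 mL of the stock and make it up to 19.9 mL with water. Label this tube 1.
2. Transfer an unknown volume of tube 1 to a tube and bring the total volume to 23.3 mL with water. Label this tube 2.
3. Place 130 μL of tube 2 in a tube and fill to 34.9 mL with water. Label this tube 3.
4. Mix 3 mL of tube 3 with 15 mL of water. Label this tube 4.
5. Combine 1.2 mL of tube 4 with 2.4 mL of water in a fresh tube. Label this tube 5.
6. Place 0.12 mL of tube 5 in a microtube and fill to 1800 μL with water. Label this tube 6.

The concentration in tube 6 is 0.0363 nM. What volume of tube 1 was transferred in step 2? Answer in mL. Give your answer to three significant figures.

Step 1: 1.85 mL brought to 19.9 mL → factor 19.9/1.85 = 10.757
Step 2: v brought to 23.3 mL → factor = 23.3 mL/v
Step 3: 130 μL brought to 34.9 mL → factor 34900/130 = 268.46
Step 4: 3 mL + 15 mL = 18 mL total → factor 18/3 = 6
Step 5: 1.2 mL + 2.4 mL = 3.6 mL total → factor 3.6/1.2 = 3
Step 6: 0.12 mL brought to 1800 μL → factor 1.8/0.12 = 15
Product of known-step factors = 7.797 × 10^5
Overall factor = 2.40 mM / (0.0363 nM) = 6.6116 × 10^7
Step-2 factor = 6.6116 × 10^7 / 7.797 × 10^5 = 84.796
v = 23.3 mL / 84.796 = 0.275 mL

0.275 mL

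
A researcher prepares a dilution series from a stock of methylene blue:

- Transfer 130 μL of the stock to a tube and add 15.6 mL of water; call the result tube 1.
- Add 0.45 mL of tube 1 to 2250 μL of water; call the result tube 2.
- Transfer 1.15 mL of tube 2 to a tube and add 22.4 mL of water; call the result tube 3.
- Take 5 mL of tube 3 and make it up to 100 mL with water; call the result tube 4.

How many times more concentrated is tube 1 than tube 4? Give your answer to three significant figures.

2.46 × 10^3

Step 1: 130 μL + 15.6 mL = 15730 μL total → factor 15730/130 = 121
Step 2: 0.45 mL + 2250 μL = 2.7 mL total → factor 2.7/0.45 = 6
Step 3: 1.15 mL + 22.4 mL = 23.55 mL total → factor 23.55/1.15 = 20.478
Step 4: 5 mL brought to 100 mL → factor 100/5 = 20
Dilution factor to tube 1 = 121; to tube 4 = 2.9734 × 10^5
[tube 1]/[tube 4] = (factor to tube 4)/(factor to tube 1) = 2.9734 × 10^5/121 = 2.46 × 10^3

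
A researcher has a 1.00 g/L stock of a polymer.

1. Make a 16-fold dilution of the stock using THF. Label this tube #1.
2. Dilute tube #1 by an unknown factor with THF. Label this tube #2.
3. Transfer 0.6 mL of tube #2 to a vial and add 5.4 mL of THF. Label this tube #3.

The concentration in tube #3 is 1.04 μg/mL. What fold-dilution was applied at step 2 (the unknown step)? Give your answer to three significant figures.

6.01-fold

Step 1: 16-fold → factor 16
Step 2: unknown factor x
Step 3: 0.6 mL + 5.4 mL = 6 mL total → factor 6/0.6 = 10
Product of known-step factors = 160
Overall factor = 1.00 g/L / (1.04 μg/mL) = 961.54
x = 961.54 / 160 = 6.01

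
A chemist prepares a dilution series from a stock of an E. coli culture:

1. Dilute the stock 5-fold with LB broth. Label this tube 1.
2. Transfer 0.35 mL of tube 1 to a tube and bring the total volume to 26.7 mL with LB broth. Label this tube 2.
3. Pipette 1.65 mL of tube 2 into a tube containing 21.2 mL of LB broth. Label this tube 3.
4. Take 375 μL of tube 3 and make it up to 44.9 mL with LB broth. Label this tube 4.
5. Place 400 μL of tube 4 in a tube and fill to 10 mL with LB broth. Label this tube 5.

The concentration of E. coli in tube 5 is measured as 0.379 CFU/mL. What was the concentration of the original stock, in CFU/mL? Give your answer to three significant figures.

5.99 × 10^6 CFU/mL

Step 1: 5-fold → factor 5
Step 2: 0.35 mL brought to 26.7 mL → factor 26.7/0.35 = 76.286
Step 3: 1.65 mL + 21.2 mL = 22.85 mL total → factor 22.85/1.65 = 13.848
Step 4: 375 μL brought to 44.9 mL → factor 44900/375 = 119.73
Step 5: 400 μL brought to 10 mL → factor 10000/400 = 25
Overall dilution factor = 5 × 76.286 × 13.848 × 119.73 × 25 = 1.5811 × 10^7
Stock = 0.379 CFU/mL × 1.5811 × 10^7 = 5.99 × 10^6 CFU/mL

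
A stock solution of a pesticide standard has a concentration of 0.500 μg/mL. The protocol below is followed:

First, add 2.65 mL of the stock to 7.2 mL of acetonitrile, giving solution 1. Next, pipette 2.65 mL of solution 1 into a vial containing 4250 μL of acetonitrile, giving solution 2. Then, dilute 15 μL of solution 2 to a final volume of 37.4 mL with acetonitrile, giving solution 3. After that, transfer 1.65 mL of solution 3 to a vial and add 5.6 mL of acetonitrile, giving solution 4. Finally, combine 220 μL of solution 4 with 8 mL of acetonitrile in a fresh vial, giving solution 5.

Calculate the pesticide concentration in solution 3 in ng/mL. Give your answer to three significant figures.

0.0207 ng/mL

Step 1: 2.65 mL + 7.2 mL = 9.85 mL total → factor 9.85/2.65 = 3.717
Step 2: 2.65 mL + 4250 μL = 6.9 mL total → factor 6.9/2.65 = 2.6038
Step 3: 15 μL brought to 37.4 mL → factor 37400/15 = 2493.3
Dilution factor through solution 3 = 3.717 × 2.6038 × 2493.3 = 24131
[solution 3] = 0.500 μg/mL / 24131 = 2.072 × 10^-5 μg/mL = 0.0207 ng/mL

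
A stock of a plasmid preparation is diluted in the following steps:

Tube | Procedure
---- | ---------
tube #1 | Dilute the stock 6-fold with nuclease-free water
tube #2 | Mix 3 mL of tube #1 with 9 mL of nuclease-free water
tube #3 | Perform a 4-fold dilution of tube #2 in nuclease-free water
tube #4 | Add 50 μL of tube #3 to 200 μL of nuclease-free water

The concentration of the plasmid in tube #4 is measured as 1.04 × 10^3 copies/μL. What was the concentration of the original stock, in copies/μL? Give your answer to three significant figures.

4.99 × 10^5 copies/μL

Step 1: 6-fold → factor 6
Step 2: 3 mL + 9 mL = 12 mL total → factor 12/3 = 4
Step 3: 4-fold → factor 4
Step 4: 50 μL + 200 μL = 250 μL total → factor 250/50 = 5
Overall dilution factor = 6 × 4 × 4 × 5 = 480
Stock = 1.04 × 10^3 copies/μL × 480 = 4.99 × 10^5 copies/μL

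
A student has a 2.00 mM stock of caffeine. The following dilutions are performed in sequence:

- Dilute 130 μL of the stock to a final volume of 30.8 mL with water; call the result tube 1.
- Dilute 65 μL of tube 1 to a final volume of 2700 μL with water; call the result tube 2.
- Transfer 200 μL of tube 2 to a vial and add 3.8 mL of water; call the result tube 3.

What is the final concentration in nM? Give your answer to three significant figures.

10.2 nM

Step 1: 130 μL brought to 30.8 mL → factor 30800/130 = 236.92
Step 2: 65 μL brought to 2700 μL → factor 2700/65 = 41.538
Step 3: 200 μL + 3.8 mL = 4000 μL total → factor 4000/200 = 20
Overall dilution factor = 236.92 × 41.538 × 20 = 1.9683 × 10^5
Final = 2.00 mM / 1.9683 × 10^5 = 1.016 × 10^-5 mM = 10.2 nM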